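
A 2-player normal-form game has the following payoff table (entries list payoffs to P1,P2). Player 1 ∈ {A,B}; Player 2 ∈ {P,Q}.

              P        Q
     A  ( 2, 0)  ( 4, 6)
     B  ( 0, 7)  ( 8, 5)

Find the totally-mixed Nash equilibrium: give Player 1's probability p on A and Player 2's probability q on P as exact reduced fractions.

P1 indiff ⇒ q·2+(1-q)·4 = q·0+(1-q)·8 ⇒ q(2) = (1-q)(4) ⇒ q = 2/3
P2 indiff ⇒ p·0+(1-p)·7 = p·6+(1-p)·5 ⇒ p(-6) = (1-p)(-2) ⇒ p = 1/4

(p,q) = (1/4, 2/3)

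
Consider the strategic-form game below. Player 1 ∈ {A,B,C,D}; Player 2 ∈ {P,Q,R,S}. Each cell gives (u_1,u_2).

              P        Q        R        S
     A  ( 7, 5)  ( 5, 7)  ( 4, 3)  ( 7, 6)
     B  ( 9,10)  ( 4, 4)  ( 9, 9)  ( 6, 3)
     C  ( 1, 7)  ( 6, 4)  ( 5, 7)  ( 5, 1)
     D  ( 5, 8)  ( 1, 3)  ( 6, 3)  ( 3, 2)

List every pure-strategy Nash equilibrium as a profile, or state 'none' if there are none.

NE set: (B,P)

(A,P): not NE [P1→B gives 9>7; P2→Q gives 7>5]
(A,Q): not NE [P1→C gives 6>5]
(A,R): not NE [P1→B gives 9>4; P2→Q gives 7>3]
(A,S): not NE [P2→Q gives 7>6]
(B,P): NE
(B,Q): not NE [P1→C gives 6>4; P2→P gives 10>4]
(B,R): not NE [P2→P gives 10>9]
(B,S): not NE [P1→A gives 7>6; P2→P gives 10>3]
(C,P): not NE [P1→B gives 9>1]
(C,Q): not NE [P2→R gives 7>4]
(C,R): not NE [P1→B gives 9>5]
(C,S): not NE [P1→A gives 7>5; P2→R gives 7>1]
(D,P): not NE [P1→B gives 9>5]
(D,Q): not NE [P1→C gives 6>1; P2→P gives 8>3]
(D,R): not NE [P1→B gives 9>6; P2→P gives 8>3]
(D,S): not NE [P1→A gives 7>3; P2→P gives 8>2]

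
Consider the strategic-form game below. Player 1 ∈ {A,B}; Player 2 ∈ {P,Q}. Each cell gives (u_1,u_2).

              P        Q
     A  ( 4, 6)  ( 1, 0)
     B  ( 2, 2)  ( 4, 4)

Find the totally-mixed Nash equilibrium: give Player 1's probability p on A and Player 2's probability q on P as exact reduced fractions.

P1 indiff ⇒ q·4+(1-q)·1 = q·2+(1-q)·4 ⇒ q(2) = (1-q)(3) ⇒ q = 3/5
P2 indiff ⇒ p·6+(1-p)·2 = p·0+(1-p)·4 ⇒ p(6) = (1-p)(2) ⇒ p = 1/4

p=1/4, q=3/5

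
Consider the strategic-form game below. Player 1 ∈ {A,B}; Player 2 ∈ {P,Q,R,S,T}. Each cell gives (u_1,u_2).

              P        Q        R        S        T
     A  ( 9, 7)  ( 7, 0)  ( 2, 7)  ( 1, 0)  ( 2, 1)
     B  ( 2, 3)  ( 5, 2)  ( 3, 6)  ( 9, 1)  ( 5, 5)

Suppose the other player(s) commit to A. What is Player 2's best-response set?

u_2(P vs A) = 7
u_2(Q vs A) = 0
u_2(R vs A) = 7
u_2(S vs A) = 0
u_2(T vs A) = 1
max payoff 7 at {P,R}

argmax u_2 = {P,R}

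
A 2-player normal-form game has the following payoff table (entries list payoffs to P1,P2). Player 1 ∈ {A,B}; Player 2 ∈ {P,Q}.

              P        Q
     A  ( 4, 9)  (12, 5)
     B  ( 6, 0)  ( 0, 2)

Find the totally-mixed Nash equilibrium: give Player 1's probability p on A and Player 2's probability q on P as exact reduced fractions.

P1 indiff ⇒ q·4+(1-q)·12 = q·6+(1-q)·0 ⇒ q(-2) = (1-q)(-12) ⇒ q = 6/7
P2 indiff ⇒ p·9+(1-p)·0 = p·5+(1-p)·2 ⇒ p(4) = (1-p)(2) ⇒ p = 1/3

p=1/3, q=6/7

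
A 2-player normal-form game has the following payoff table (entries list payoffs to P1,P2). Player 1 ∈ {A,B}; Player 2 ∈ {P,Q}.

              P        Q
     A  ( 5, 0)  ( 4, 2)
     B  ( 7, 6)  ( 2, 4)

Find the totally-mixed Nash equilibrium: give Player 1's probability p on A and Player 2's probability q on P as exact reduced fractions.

P1 mixes 1/2 on A; P2 mixes 1/2 on P

P1 indiff ⇒ q·5+(1-q)·4 = q·7+(1-q)·2 ⇒ q(-2) = (1-q)(-2) ⇒ q = 1/2
P2 indiff ⇒ p·0+(1-p)·6 = p·2+(1-p)·4 ⇒ p(-2) = (1-p)(-2) ⇒ p = 1/2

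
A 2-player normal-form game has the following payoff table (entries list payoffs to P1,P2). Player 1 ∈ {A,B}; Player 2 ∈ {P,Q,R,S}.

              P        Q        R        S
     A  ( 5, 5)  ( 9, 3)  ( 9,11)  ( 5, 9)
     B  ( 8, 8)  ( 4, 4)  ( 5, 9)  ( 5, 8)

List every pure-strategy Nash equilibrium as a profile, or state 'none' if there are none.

(A,P): not NE [P1→B gives 8>5; P2→R gives 11>5]
(A,Q): not NE [P2→R gives 11>3]
(A,R): NE
(A,S): not NE [P2→R gives 11>9]
(B,P): not NE [P2→R gives 9>8]
(B,Q): not NE [P1→A gives 9>4; P2→R gives 9>4]
(B,R): not NE [P1→A gives 9>5]
(B,S): not NE [P2→R gives 9>8]

Nash profiles: (A,R)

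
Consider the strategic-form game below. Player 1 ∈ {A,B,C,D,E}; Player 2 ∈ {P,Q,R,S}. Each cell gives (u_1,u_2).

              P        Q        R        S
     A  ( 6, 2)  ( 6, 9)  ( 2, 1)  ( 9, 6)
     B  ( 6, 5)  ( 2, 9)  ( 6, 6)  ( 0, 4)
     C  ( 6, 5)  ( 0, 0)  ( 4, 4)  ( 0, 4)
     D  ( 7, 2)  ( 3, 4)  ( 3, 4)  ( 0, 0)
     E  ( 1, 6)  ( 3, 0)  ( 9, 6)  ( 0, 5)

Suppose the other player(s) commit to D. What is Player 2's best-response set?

u_2(P vs D) = 2
u_2(Q vs D) = 4
u_2(R vs D) = 4
u_2(S vs D) = 0
max payoff 4 at {Q,R}

P2 best: {Q,R}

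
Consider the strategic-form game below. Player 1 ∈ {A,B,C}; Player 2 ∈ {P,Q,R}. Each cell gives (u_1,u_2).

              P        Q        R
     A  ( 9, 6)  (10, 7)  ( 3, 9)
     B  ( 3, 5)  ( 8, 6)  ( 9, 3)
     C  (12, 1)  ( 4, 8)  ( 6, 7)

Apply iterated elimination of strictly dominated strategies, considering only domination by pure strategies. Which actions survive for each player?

Remaining: P1:{A,B} P2:{Q,R}

P2 drop P (Q beats it: A:7>6 B:6>5 C:8>1)
P1 drop C (B beats it: Q:8>4 R:9>6)
P1→{A,B} P2→{Q,R}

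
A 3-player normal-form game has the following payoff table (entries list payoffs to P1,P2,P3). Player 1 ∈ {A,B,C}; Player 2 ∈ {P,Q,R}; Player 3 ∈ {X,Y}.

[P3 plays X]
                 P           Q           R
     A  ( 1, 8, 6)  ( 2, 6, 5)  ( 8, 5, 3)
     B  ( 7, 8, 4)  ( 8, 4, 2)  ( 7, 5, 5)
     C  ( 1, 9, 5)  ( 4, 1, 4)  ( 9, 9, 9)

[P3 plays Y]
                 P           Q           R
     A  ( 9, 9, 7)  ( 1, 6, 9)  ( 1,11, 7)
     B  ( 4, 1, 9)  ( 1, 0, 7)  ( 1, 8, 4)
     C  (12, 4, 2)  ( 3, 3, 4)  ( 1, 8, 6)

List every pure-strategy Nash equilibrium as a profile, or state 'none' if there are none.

(A,P,X): not NE [P1→B gives 7>1; P3→Y gives 7>6]
(A,P,Y): not NE [P1→C gives 12>9; P2→R gives 11>9]
(A,Q,X): not NE [P1→B gives 8>2; P2→P gives 8>6; P3→Y gives 9>5]
(A,Q,Y): not NE [P1→C gives 3>1; P2→R gives 11>6]
(A,R,X): not NE [P1→C gives 9>8; P2→P gives 8>5; P3→Y gives 7>3]
(A,R,Y): NE
(B,P,X): not NE [P3→Y gives 9>4]
(B,P,Y): not NE [P1→C gives 12>4; P2→R gives 8>1]
(B,Q,X): not NE [P2→P gives 8>4; P3→Y gives 7>2]
(B,Q,Y): not NE [P1→C gives 3>1; P2→R gives 8>0]
(B,R,X): not NE [P1→C gives 9>7; P2→P gives 8>5]
(B,R,Y): not NE [P3→X gives 5>4]
(C,P,X): not NE [P1→B gives 7>1]
(C,P,Y): not NE [P2→R gives 8>4; P3→X gives 5>2]
(C,Q,X): not NE [P1→B gives 8>4; P2→R gives 9>1]
(C,Q,Y): not NE [P2→R gives 8>3]
(C,R,X): NE
(C,R,Y): not NE [P3→X gives 9>6]

PSNE = {(A,R,Y), (C,R,X)}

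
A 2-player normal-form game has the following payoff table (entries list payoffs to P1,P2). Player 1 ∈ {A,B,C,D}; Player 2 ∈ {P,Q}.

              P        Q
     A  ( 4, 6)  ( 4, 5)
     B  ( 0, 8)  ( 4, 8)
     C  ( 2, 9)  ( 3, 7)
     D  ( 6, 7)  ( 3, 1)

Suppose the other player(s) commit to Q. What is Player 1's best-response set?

argmax u_1 = {A,B}

u_1(A vs Q) = 4
u_1(B vs Q) = 4
u_1(C vs Q) = 3
u_1(D vs Q) = 3
max payoff 4 at {A,B}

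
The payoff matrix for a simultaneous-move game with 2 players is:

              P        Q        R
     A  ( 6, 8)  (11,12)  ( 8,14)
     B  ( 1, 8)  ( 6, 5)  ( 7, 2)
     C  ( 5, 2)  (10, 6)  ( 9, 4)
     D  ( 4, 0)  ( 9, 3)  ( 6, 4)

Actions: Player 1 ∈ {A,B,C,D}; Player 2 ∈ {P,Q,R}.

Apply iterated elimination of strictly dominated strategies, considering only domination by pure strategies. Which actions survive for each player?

P1 drop B (A beats it: P:6>1 Q:11>6 R:8>7)
P1 drop D (A beats it: P:6>4 Q:11>9 R:8>6)
P2 drop P (Q beats it: A:12>8 C:6>2)
P1→{A,C} P2→{Q,R}

IESDS → P1:{A,C} P2:{Q,R}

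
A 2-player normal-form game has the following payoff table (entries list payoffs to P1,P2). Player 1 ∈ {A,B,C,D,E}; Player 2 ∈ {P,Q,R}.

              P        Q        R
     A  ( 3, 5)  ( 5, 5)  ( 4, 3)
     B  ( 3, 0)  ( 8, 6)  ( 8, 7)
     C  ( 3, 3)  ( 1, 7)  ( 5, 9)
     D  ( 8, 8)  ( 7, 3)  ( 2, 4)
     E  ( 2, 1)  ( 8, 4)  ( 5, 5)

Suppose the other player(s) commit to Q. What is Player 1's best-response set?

P1 best: {B,E}

u_1(A vs Q) = 5
u_1(B vs Q) = 8
u_1(C vs Q) = 1
u_1(D vs Q) = 7
u_1(E vs Q) = 8
max payoff 8 at {B,E}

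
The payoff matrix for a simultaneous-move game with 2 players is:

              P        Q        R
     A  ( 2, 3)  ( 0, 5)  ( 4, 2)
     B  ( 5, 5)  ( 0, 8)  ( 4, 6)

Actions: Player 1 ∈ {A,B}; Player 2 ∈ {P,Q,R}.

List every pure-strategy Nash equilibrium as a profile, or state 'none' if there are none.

(A,P): not NE [P1→B gives 5>2; P2→Q gives 5>3]
(A,Q): NE
(A,R): not NE [P2→Q gives 5>2]
(B,P): not NE [P2→Q gives 8>5]
(B,Q): NE
(B,R): not NE [P2→Q gives 8>6]

Nash profiles: (A,Q), (B,Q)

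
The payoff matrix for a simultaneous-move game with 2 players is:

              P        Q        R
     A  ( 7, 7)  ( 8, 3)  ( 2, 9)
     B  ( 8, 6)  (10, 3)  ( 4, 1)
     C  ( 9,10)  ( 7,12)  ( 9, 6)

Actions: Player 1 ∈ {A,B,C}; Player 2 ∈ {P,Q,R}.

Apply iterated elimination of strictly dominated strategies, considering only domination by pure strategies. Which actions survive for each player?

P1 drop A (B beats it: P:8>7 Q:10>8 R:4>2)
P2 drop R (P beats it: B:6>1 C:10>6)
P1→{B,C} P2→{P,Q}

IESDS → P1:{B,C} P2:{P,Q}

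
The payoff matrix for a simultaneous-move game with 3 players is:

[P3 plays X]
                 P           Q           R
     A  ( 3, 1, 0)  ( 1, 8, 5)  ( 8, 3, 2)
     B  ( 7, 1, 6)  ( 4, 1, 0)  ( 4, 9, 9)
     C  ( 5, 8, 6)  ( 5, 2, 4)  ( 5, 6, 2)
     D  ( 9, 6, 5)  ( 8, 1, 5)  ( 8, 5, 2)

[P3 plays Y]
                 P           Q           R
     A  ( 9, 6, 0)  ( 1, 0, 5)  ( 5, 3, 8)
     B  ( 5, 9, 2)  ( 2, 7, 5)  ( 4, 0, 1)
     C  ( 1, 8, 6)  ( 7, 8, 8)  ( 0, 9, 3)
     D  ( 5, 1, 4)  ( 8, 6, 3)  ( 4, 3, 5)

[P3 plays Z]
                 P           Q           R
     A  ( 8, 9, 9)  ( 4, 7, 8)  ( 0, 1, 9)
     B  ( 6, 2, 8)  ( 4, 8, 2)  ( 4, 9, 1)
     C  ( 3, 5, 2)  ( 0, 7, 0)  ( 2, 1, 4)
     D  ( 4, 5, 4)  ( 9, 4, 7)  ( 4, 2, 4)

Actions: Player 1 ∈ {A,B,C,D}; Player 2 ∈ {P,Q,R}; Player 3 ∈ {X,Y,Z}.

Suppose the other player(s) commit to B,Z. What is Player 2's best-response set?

u_2(P vs B,Z) = 2
u_2(Q vs B,Z) = 8
u_2(R vs B,Z) = 9
max payoff 9 at {R}

P2 best: {R}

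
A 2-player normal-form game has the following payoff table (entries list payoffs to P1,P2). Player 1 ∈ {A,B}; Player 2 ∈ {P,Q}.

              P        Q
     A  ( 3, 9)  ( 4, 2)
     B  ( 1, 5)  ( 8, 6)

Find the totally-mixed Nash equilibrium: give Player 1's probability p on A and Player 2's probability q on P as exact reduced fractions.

P1 indiff ⇒ q·3+(1-q)·4 = q·1+(1-q)·8 ⇒ q(2) = (1-q)(4) ⇒ q = 2/3
P2 indiff ⇒ p·9+(1-p)·5 = p·2+(1-p)·6 ⇒ p(7) = (1-p)(1) ⇒ p = 1/8

P1 mixes 1/8 on A; P2 mixes 2/3 on P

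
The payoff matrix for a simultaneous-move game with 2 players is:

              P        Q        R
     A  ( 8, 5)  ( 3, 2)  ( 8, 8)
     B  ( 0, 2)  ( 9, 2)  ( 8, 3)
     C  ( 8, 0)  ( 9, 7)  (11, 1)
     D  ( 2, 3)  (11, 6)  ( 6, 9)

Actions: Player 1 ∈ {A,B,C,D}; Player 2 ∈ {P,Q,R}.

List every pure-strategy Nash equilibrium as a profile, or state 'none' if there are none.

(A,P): not NE [P2→R gives 8>5]
(A,Q): not NE [P1→D gives 11>3; P2→R gives 8>2]
(A,R): not NE [P1→C gives 11>8]
(B,P): not NE [P1→C gives 8>0; P2→R gives 3>2]
(B,Q): not NE [P1→D gives 11>9; P2→R gives 3>2]
(B,R): not NE [P1→C gives 11>8]
(C,P): not NE [P2→Q gives 7>0]
(C,Q): not NE [P1→D gives 11>9]
(C,R): not NE [P2→Q gives 7>1]
(D,P): not NE [P1→C gives 8>2; P2→R gives 9>3]
(D,Q): not NE [P2→R gives 9>6]
(D,R): not NE [P1→C gives 11>6]

PSNE: ∅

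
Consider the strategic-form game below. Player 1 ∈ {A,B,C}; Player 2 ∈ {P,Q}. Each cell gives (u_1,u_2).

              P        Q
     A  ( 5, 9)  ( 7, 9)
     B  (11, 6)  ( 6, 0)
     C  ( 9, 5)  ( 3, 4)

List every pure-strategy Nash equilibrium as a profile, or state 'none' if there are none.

PSNE = {(A,Q), (B,P)}

(A,P): not NE [P1→B gives 11>5]
(A,Q): NE
(B,P): NE
(B,Q): not NE [P1→A gives 7>6; P2→P gives 6>0]
(C,P): not NE [P1→B gives 11>9]
(C,Q): not NE [P1→A gives 7>3; P2→P gives 5>4]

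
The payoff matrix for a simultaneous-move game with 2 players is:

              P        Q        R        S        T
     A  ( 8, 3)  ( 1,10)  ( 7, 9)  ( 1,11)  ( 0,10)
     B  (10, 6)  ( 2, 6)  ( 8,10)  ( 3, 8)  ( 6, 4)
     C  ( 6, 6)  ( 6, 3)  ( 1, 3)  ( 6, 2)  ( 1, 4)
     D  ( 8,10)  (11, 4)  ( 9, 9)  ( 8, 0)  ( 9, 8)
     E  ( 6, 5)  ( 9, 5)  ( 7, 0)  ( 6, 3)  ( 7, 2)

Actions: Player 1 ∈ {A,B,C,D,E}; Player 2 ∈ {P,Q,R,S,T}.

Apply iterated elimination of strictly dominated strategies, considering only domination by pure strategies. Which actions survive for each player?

Survivors P1:{B,D} P2:{P,R}

P1 drop A (B beats it: P:10>8 Q:2>1 R:8>7 S:3>1 T:6>0)
P1 drop C (D beats it: P:8>6 Q:11>6 R:9>1 S:8>6 T:9>1)
P1 drop E (D beats it: P:8>6 Q:11>9 R:9>7 S:8>6 T:9>7)
P2 drop Q (R beats it: B:10>6 D:9>4)
P2 drop S (R beats it: B:10>8 D:9>0)
P2 drop T (P beats it: B:6>4 D:10>8)
P1→{B,D} P2→{P,R}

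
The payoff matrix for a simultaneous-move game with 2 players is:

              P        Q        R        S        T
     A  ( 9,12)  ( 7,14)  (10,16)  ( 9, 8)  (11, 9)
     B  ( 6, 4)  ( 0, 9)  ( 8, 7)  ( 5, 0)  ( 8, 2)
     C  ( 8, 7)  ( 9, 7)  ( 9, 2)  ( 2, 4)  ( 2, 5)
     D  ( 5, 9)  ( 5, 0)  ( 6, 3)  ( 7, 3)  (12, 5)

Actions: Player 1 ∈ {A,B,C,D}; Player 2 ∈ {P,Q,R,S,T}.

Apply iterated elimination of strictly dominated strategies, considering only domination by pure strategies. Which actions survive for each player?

P1 drop B (A beats it: P:9>6 Q:7>0 R:10>8 S:9>5 T:11>8)
P2 drop S (P beats it: A:12>8 C:7>4 D:9>3)
P2 drop T (P beats it: A:12>9 C:7>5 D:9>5)
P1 drop D (A beats it: P:9>5 Q:7>5 R:10>6)
P1→{A,C} P2→{P,Q,R}

Remaining: P1:{A,C} P2:{P,Q,R}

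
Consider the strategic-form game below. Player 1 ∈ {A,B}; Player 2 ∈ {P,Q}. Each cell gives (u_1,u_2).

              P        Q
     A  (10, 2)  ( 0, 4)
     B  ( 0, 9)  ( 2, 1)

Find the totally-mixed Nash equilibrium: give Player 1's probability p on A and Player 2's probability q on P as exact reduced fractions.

p=4/5, q=1/6

P1 indiff ⇒ q·10+(1-q)·0 = q·0+(1-q)·2 ⇒ q(10) = (1-q)(2) ⇒ q = 1/6
P2 indiff ⇒ p·2+(1-p)·9 = p·4+(1-p)·1 ⇒ p(-2) = (1-p)(-8) ⇒ p = 4/5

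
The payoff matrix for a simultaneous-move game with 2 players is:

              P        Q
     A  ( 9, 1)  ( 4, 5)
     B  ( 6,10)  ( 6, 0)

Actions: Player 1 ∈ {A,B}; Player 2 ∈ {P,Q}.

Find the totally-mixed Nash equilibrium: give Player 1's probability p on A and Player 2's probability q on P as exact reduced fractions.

P1 indiff ⇒ q·9+(1-q)·4 = q·6+(1-q)·6 ⇒ q(3) = (1-q)(2) ⇒ q = 2/5
P2 indiff ⇒ p·1+(1-p)·10 = p·5+(1-p)·0 ⇒ p(-4) = (1-p)(-10) ⇒ p = 5/7

P1 mixes 5/7 on A; P2 mixes 2/5 on P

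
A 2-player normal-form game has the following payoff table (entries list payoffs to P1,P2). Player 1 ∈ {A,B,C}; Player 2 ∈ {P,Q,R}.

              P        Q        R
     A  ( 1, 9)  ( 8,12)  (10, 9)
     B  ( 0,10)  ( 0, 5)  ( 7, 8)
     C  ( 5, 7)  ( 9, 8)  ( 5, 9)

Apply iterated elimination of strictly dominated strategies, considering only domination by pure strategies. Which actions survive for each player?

IESDS → P1:{A,C} P2:{Q,R}

P1 drop B (A beats it: P:1>0 Q:8>0 R:10>7)
P2 drop P (Q beats it: A:12>9 C:8>7)
P1→{A,C} P2→{Q,R}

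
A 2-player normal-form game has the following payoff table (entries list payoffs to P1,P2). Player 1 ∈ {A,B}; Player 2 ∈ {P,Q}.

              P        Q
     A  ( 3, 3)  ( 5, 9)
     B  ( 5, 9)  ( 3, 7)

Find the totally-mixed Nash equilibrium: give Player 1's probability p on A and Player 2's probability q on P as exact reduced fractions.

P1 mixes 1/4 on A; P2 mixes 1/2 on P

P1 indiff ⇒ q·3+(1-q)·5 = q·5+(1-q)·3 ⇒ q(-2) = (1-q)(-2) ⇒ q = 1/2
P2 indiff ⇒ p·3+(1-p)·9 = p·9+(1-p)·7 ⇒ p(-6) = (1-p)(-2) ⇒ p = 1/4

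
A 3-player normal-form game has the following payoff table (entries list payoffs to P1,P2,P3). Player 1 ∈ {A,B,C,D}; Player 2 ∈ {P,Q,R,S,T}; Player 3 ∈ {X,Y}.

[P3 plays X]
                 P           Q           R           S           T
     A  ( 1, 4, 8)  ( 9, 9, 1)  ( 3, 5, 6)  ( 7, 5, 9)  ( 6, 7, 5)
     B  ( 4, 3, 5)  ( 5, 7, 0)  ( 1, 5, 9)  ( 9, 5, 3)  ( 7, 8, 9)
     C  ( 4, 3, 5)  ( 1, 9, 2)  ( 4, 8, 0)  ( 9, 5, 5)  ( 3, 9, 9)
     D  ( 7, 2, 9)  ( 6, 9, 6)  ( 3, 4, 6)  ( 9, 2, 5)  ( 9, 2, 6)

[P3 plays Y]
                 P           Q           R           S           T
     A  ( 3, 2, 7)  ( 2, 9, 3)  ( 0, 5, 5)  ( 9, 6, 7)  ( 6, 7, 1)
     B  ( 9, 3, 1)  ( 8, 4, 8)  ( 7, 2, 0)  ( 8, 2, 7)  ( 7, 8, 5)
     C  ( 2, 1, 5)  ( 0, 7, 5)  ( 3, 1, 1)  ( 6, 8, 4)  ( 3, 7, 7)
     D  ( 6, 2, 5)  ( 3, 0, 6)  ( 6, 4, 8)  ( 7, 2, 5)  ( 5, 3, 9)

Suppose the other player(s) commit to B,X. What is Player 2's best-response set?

u_2(P vs B,X) = 3
u_2(Q vs B,X) = 7
u_2(R vs B,X) = 5
u_2(S vs B,X) = 5
u_2(T vs B,X) = 8
max payoff 8 at {T}

BR_2 = {T}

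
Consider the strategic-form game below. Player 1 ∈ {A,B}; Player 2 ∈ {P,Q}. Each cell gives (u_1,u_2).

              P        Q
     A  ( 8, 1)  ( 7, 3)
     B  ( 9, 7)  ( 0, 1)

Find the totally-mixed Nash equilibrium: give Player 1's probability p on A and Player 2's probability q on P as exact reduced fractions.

(p,q) = (3/4, 7/8)

P1 indiff ⇒ q·8+(1-q)·7 = q·9+(1-q)·0 ⇒ q(-1) = (1-q)(-7) ⇒ q = 7/8
P2 indiff ⇒ p·1+(1-p)·7 = p·3+(1-p)·1 ⇒ p(-2) = (1-p)(-6) ⇒ p = 3/4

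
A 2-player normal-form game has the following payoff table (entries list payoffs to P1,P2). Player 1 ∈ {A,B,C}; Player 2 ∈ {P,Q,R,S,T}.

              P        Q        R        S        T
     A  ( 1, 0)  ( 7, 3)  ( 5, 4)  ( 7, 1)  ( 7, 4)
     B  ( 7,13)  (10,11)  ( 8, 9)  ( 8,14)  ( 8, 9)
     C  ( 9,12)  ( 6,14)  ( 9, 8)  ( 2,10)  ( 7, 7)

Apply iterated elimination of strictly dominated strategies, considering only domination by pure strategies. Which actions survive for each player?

Survivors P1:{B,C} P2:{P,Q,S}

P1 drop A (B beats it: P:7>1 Q:10>7 R:8>5 S:8>7 T:8>7)
P2 drop R (P beats it: B:13>9 C:12>8)
P2 drop T (P beats it: B:13>9 C:12>7)
P1→{B,C} P2→{P,Q,S}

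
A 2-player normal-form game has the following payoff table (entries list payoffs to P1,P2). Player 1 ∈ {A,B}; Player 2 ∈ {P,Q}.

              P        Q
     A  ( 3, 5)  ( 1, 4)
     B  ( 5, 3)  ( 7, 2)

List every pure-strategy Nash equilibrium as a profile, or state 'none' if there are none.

(A,P): not NE [P1→B gives 5>3]
(A,Q): not NE [P1→B gives 7>1; P2→P gives 5>4]
(B,P): NE
(B,Q): not NE [P2→P gives 3>2]

Nash profiles: (B,P)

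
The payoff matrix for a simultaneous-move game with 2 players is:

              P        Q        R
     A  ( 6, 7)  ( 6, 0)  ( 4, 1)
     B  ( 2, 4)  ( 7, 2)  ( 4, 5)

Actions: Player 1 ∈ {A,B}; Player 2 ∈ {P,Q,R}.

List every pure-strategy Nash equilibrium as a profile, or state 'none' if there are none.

Nash profiles: (A,P), (B,R)

(A,P): NE
(A,Q): not NE [P1→B gives 7>6; P2→P gives 7>0]
(A,R): not NE [P2→P gives 7>1]
(B,P): not NE [P1→A gives 6>2; P2→R gives 5>4]
(B,Q): not NE [P2→R gives 5>2]
(B,R): NE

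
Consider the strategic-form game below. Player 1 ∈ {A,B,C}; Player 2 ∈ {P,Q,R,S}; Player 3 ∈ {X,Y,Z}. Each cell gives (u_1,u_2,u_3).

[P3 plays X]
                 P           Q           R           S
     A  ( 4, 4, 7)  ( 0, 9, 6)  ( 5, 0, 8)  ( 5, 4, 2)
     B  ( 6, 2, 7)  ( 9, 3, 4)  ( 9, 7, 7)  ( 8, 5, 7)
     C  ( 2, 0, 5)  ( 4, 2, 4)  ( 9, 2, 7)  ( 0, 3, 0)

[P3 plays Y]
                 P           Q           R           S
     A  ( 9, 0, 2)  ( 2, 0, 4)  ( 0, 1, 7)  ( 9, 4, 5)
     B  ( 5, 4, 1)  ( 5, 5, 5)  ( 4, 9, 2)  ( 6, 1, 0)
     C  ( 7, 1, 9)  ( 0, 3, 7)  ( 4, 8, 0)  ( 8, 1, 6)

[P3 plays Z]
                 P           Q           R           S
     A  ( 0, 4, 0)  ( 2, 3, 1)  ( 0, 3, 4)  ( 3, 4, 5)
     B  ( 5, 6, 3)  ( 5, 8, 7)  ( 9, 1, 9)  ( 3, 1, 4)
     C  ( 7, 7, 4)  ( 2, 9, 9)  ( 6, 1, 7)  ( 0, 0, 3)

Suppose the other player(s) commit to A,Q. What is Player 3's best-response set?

argmax u_3 = {X}

u_3(X vs A,Q) = 6
u_3(Y vs A,Q) = 4
u_3(Z vs A,Q) = 1
max payoff 6 at {X}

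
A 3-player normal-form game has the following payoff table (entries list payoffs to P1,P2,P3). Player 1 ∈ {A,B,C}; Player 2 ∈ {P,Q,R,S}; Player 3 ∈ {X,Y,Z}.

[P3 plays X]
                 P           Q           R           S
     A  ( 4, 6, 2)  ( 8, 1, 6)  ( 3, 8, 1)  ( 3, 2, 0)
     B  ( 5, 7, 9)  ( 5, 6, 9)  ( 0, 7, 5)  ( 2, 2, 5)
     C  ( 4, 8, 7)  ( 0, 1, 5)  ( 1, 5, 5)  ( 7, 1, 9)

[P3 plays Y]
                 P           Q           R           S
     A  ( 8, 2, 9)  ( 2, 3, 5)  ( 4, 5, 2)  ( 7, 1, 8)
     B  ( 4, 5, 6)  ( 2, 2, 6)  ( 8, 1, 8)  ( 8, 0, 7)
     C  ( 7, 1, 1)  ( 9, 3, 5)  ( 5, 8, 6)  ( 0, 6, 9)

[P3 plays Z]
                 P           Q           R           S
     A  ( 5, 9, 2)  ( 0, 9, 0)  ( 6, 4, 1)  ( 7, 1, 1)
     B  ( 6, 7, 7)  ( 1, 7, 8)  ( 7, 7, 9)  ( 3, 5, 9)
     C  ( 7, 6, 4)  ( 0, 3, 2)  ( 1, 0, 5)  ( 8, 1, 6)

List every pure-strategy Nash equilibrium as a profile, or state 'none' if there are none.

PSNE = {(B,P,X), (B,R,Z)}

(A,P,X): not NE [P1→B gives 5>4; P2→R gives 8>6; P3→Y gives 9>2]
(A,P,Y): not NE [P2→R gives 5>2]
(A,P,Z): not NE [P1→C gives 7>5; P3→Y gives 9>2]
(A,Q,X): not NE [P2→R gives 8>1]
(A,Q,Y): not NE [P1→C gives 9>2; P2→R gives 5>3; P3→X gives 6>5]
(A,Q,Z): not NE [P1→B gives 1>0; P3→X gives 6>0]
(A,R,X): not NE [P3→Y gives 2>1]
(A,R,Y): not NE [P1→B gives 8>4]
(A,R,Z): not NE [P1→B gives 7>6; P2→Q gives 9>4; P3→Y gives 2>1]
(A,S,X): not NE [P1→C gives 7>3; P2→R gives 8>2; P3→Y gives 8>0]
(A,S,Y): not NE [P1→B gives 8>7; P2→R gives 5>1]
(A,S,Z): not NE [P1→C gives 8>7; P2→Q gives 9>1; P3→Y gives 8>1]
(B,P,X): NE
(B,P,Y): not NE [P1→A gives 8>4; P3→X gives 9>6]
(B,P,Z): not NE [P1→C gives 7>6; P3→X gives 9>7]
(B,Q,X): not NE [P1→A gives 8>5; P2→R gives 7>6]
(B,Q,Y): not NE [P1→C gives 9>2; P2→P gives 5>2; P3→X gives 9>6]
(B,Q,Z): not NE [P3→X gives 9>8]
(B,R,X): not NE [P1→A gives 3>0; P3→Z gives 9>5]
(B,R,Y): not NE [P2→P gives 5>1; P3→Z gives 9>8]
(B,R,Z): NE
(B,S,X): not NE [P1→C gives 7>2; P2→R gives 7>2; P3→Z gives 9>5]
(B,S,Y): not NE [P2→P gives 5>0; P3→Z gives 9>7]
(B,S,Z): not NE [P1→C gives 8>3; P2→R gives 7>5]
(C,P,X): not NE [P1→B gives 5>4]
(C,P,Y): not NE [P1→A gives 8>7; P2→R gives 8>1; P3→X gives 7>1]
(C,P,Z): not NE [P3→X gives 7>4]
(C,Q,X): not NE [P1→A gives 8>0; P2→P gives 8>1]
(C,Q,Y): not NE [P2→R gives 8>3]
(C,Q,Z): not NE [P1→B gives 1>0; P2→P gives 6>3; P3→Y gives 5>2]
(C,R,X): not NE [P1→A gives 3>1; P2→P gives 8>5; P3→Y gives 6>5]
(C,R,Y): not NE [P1→B gives 8>5]
(C,R,Z): not NE [P1→B gives 7>1; P2→P gives 6>0; P3→Y gives 6>5]
(C,S,X): not NE [P2→P gives 8>1]
(C,S,Y): not NE [P1→B gives 8>0; P2→R gives 8>6]
(C,S,Z): not NE [P2→P gives 6>1; P3→Y gives 9>6]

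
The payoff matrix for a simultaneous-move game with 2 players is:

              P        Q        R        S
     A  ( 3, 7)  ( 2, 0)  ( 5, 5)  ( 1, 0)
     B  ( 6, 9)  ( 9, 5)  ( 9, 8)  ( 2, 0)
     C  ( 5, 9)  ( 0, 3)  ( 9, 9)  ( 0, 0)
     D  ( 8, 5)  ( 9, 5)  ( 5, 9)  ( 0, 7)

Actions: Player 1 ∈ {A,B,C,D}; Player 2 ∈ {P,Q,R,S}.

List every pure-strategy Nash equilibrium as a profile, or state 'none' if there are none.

NE set: (C,R)

(A,P): not NE [P1→D gives 8>3]
(A,Q): not NE [P1→D gives 9>2; P2→P gives 7>0]
(A,R): not NE [P1→C gives 9>5; P2→P gives 7>5]
(A,S): not NE [P1→B gives 2>1; P2→P gives 7>0]
(B,P): not NE [P1→D gives 8>6]
(B,Q): not NE [P2→P gives 9>5]
(B,R): not NE [P2→P gives 9>8]
(B,S): not NE [P2→P gives 9>0]
(C,P): not NE [P1→D gives 8>5]
(C,Q): not NE [P1→D gives 9>0; P2→R gives 9>3]
(C,R): NE
(C,S): not NE [P1→B gives 2>0; P2→R gives 9>0]
(D,P): not NE [P2→R gives 9>5]
(D,Q): not NE [P2→R gives 9>5]
(D,R): not NE [P1→C gives 9>5]
(D,S): not NE [P1→B gives 2>0; P2→R gives 9>7]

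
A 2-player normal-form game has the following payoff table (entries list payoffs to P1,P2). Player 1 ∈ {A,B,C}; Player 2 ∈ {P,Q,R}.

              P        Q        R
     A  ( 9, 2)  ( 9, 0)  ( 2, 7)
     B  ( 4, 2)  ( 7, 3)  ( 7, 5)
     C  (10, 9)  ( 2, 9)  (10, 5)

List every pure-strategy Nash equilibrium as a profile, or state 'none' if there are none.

(A,P): not NE [P1→C gives 10>9; P2→R gives 7>2]
(A,Q): not NE [P2→R gives 7>0]
(A,R): not NE [P1→C gives 10>2]
(B,P): not NE [P1→C gives 10>4; P2→R gives 5>2]
(B,Q): not NE [P1→A gives 9>7; P2→R gives 5>3]
(B,R): not NE [P1→C gives 10>7]
(C,P): NE
(C,Q): not NE [P1→A gives 9>2]
(C,R): not NE [P2→Q gives 9>5]

NE set: (C,P)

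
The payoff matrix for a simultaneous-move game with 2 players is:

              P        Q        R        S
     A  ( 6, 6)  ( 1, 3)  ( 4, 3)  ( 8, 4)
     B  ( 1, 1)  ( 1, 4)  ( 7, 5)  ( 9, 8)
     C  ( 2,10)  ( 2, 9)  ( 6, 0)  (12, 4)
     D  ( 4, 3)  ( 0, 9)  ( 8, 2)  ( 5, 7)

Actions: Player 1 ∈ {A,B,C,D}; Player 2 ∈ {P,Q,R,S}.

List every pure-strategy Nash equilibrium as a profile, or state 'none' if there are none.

(A,P): NE
(A,Q): not NE [P1→C gives 2>1; P2→P gives 6>3]
(A,R): not NE [P1→D gives 8>4; P2→P gives 6>3]
(A,S): not NE [P1→C gives 12>8; P2→P gives 6>4]
(B,P): not NE [P1→A gives 6>1; P2→S gives 8>1]
(B,Q): not NE [P1→C gives 2>1; P2→S gives 8>4]
(B,R): not NE [P1→D gives 8>7; P2→S gives 8>5]
(B,S): not NE [P1→C gives 12>9]
(C,P): not NE [P1→A gives 6>2]
(C,Q): not NE [P2→P gives 10>9]
(C,R): not NE [P1→D gives 8>6; P2→P gives 10>0]
(C,S): not NE [P2→P gives 10>4]
(D,P): not NE [P1→A gives 6>4; P2→Q gives 9>3]
(D,Q): not NE [P1→C gives 2>0]
(D,R): not NE [P2→Q gives 9>2]
(D,S): not NE [P1→C gives 12>5; P2→Q gives 9>7]

NE set: (A,P)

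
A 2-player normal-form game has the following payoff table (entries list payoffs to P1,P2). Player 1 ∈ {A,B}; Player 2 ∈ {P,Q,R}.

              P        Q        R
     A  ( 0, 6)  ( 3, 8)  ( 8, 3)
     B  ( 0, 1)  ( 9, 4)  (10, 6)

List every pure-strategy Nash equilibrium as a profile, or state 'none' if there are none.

(A,P): not NE [P2→Q gives 8>6]
(A,Q): not NE [P1→B gives 9>3]
(A,R): not NE [P1→B gives 10>8; P2→Q gives 8>3]
(B,P): not NE [P2→R gives 6>1]
(B,Q): not NE [P2→R gives 6>4]
(B,R): NE

Nash profiles: (B,R)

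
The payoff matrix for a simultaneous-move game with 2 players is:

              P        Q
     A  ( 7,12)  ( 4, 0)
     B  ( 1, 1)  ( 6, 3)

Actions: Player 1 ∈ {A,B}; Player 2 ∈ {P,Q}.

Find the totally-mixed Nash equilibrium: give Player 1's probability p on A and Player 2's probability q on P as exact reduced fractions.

p=1/7, q=1/4

P1 indiff ⇒ q·7+(1-q)·4 = q·1+(1-q)·6 ⇒ q(6) = (1-q)(2) ⇒ q = 1/4
P2 indiff ⇒ p·12+(1-p)·1 = p·0+(1-p)·3 ⇒ p(12) = (1-p)(2) ⇒ p = 1/7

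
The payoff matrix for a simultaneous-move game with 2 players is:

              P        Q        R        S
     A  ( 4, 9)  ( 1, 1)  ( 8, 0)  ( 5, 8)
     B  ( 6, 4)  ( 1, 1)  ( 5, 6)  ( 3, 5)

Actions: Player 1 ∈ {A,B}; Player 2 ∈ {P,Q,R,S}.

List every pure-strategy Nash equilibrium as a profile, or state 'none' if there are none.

Equilibria: none

(A,P): not NE [P1→B gives 6>4]
(A,Q): not NE [P2→P gives 9>1]
(A,R): not NE [P2→P gives 9>0]
(A,S): not NE [P2→P gives 9>8]
(B,P): not NE [P2→R gives 6>4]
(B,Q): not NE [P2→R gives 6>1]
(B,R): not NE [P1→A gives 8>5]
(B,S): not NE [P1→A gives 5>3; P2→R gives 6>5]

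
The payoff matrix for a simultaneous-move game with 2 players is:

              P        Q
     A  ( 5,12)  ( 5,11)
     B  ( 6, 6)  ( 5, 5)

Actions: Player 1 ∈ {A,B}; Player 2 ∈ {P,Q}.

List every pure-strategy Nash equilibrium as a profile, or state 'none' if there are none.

Nash profiles: (B,P)

(A,P): not NE [P1→B gives 6>5]
(A,Q): not NE [P2→P gives 12>11]
(B,P): NE
(B,Q): not NE [P2→P gives 6>5]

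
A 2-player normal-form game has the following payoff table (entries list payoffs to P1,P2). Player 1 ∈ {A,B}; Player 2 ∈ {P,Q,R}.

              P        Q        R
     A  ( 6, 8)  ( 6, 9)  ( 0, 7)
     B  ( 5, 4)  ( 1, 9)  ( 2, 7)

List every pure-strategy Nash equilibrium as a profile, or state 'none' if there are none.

PSNE = {(A,Q)}

(A,P): not NE [P2→Q gives 9>8]
(A,Q): NE
(A,R): not NE [P1→B gives 2>0; P2→Q gives 9>7]
(B,P): not NE [P1→A gives 6>5; P2→Q gives 9>4]
(B,Q): not NE [P1→A gives 6>1]
(B,R): not NE [P2→Q gives 9>7]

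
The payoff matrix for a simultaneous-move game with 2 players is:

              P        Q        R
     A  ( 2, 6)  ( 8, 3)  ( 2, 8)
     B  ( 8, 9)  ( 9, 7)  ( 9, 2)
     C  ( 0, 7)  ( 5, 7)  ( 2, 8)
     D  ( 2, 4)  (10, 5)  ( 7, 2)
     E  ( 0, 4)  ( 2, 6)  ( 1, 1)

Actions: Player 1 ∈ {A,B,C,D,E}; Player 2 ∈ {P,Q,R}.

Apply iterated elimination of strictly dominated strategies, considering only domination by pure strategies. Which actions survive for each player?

Remaining: P1:{B,D} P2:{P,Q}

P1 drop A (B beats it: P:8>2 Q:9>8 R:9>2)
P1 drop C (B beats it: P:8>0 Q:9>5 R:9>2)
P1 drop E (B beats it: P:8>0 Q:9>2 R:9>1)
P2 drop R (P beats it: B:9>2 D:4>2)
P1→{B,D} P2→{P,Q}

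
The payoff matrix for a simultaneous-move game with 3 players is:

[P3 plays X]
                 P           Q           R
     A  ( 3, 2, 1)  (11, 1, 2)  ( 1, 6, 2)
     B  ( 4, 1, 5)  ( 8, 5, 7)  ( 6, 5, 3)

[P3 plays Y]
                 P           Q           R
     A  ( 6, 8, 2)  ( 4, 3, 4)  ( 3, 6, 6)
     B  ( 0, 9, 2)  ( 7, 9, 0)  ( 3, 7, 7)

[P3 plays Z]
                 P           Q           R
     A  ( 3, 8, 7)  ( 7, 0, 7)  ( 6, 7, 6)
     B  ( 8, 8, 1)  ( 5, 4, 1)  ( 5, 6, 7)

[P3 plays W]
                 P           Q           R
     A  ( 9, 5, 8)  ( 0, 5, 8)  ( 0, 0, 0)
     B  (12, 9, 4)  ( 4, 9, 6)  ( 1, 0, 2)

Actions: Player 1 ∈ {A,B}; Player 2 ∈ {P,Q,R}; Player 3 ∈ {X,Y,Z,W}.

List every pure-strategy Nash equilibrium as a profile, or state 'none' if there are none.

Equilibria: none

(A,P,X): not NE [P1→B gives 4>3; P2→R gives 6>2; P3→W gives 8>1]
(A,P,Y): not NE [P3→W gives 8>2]
(A,P,Z): not NE [P1→B gives 8>3; P3→W gives 8>7]
(A,P,W): not NE [P1→B gives 12>9]
(A,Q,X): not NE [P2→R gives 6>1; P3→W gives 8>2]
(A,Q,Y): not NE [P1→B gives 7>4; P2→P gives 8>3; P3→W gives 8>4]
(A,Q,Z): not NE [P2→P gives 8>0; P3→W gives 8>7]
(A,Q,W): not NE [P1→B gives 4>0]
(A,R,X): not NE [P1→B gives 6>1; P3→Z gives 6>2]
(A,R,Y): not NE [P2→P gives 8>6]
(A,R,Z): not NE [P2→P gives 8>7]
(A,R,W): not NE [P1→B gives 1>0; P2→Q gives 5>0; P3→Z gives 6>0]
(B,P,X): not NE [P2→R gives 5>1]
(B,P,Y): not NE [P1→A gives 6>0; P3→X gives 5>2]
(B,P,Z): not NE [P3→X gives 5>1]
(B,P,W): not NE [P3→X gives 5>4]
(B,Q,X): not NE [P1→A gives 11>8]
(B,Q,Y): not NE [P3→X gives 7>0]
(B,Q,Z): not NE [P1→A gives 7>5; P2→P gives 8>4; P3→X gives 7>1]
(B,Q,W): not NE [P3→X gives 7>6]
(B,R,X): not NE [P3→Z gives 7>3]
(B,R,Y): not NE [P2→Q gives 9>7]
(B,R,Z): not NE [P1→A gives 6>5; P2→P gives 8>6]
(B,R,W): not NE [P2→Q gives 9>0; P3→Z gives 7>2]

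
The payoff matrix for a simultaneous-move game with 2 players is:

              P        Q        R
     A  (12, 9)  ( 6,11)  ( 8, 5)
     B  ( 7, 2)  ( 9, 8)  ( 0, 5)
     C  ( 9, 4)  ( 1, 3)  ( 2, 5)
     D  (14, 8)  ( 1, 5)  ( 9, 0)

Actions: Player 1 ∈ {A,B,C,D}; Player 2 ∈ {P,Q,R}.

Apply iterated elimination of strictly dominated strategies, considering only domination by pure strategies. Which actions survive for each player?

P1 drop C (A beats it: P:12>9 Q:6>1 R:8>2)
P2 drop R (Q beats it: A:11>5 B:8>5 D:5>0)
P1→{A,B,D} P2→{P,Q}

Remaining: P1:{A,B,D} P2:{P,Q}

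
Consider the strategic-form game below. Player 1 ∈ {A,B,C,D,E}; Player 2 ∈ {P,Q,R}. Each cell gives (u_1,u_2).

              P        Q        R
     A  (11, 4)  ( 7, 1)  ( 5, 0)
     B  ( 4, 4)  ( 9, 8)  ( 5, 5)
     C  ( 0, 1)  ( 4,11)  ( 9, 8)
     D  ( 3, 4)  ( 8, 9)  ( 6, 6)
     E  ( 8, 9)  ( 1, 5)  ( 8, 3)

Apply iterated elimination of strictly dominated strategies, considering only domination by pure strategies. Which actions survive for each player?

P2 drop R (Q beats it: A:1>0 B:8>5 C:11>8 D:9>6 E:5>3)
P1 drop C (A beats it: P:11>0 Q:7>4)
P1 drop D (B beats it: P:4>3 Q:9>8)
P1 drop E (A beats it: P:11>8 Q:7>1)
P1→{A,B} P2→{P,Q}

Survivors P1:{A,B} P2:{P,Q}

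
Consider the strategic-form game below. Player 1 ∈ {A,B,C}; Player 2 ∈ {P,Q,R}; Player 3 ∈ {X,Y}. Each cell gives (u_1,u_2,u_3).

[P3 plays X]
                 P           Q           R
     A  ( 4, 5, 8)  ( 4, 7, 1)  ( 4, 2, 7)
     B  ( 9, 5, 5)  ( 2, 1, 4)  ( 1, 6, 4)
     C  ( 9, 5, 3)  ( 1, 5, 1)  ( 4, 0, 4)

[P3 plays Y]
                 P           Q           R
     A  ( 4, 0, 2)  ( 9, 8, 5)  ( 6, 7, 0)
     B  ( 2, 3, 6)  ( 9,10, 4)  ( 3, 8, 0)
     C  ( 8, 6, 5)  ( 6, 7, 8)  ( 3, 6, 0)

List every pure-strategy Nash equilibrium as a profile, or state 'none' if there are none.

(A,P,X): not NE [P1→C gives 9>4; P2→Q gives 7>5]
(A,P,Y): not NE [P1→C gives 8>4; P2→Q gives 8>0; P3→X gives 8>2]
(A,Q,X): not NE [P3→Y gives 5>1]
(A,Q,Y): NE
(A,R,X): not NE [P2→Q gives 7>2]
(A,R,Y): not NE [P2→Q gives 8>7; P3→X gives 7>0]
(B,P,X): not NE [P2→R gives 6>5; P3→Y gives 6>5]
(B,P,Y): not NE [P1→C gives 8>2; P2→Q gives 10>3]
(B,Q,X): not NE [P1→A gives 4>2; P2→R gives 6>1]
(B,Q,Y): NE
(B,R,X): not NE [P1→C gives 4>1]
(B,R,Y): not NE [P1→A gives 6>3; P2→Q gives 10>8; P3→X gives 4>0]
(C,P,X): not NE [P3→Y gives 5>3]
(C,P,Y): not NE [P2→Q gives 7>6]
(C,Q,X): not NE [P1→A gives 4>1; P3→Y gives 8>1]
(C,Q,Y): not NE [P1→B gives 9>6]
(C,R,X): not NE [P2→Q gives 5>0]
(C,R,Y): not NE [P1→A gives 6>3; P2→Q gives 7>6; P3→X gives 4>0]

NE set: (A,Q,Y), (B,Q,Y)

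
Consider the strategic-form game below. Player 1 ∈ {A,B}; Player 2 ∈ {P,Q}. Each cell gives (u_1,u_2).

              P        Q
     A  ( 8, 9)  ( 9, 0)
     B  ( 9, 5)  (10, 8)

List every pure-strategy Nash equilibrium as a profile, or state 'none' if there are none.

(A,P): not NE [P1→B gives 9>8]
(A,Q): not NE [P1→B gives 10>9; P2→P gives 9>0]
(B,P): not NE [P2→Q gives 8>5]
(B,Q): NE

Nash profiles: (B,Q)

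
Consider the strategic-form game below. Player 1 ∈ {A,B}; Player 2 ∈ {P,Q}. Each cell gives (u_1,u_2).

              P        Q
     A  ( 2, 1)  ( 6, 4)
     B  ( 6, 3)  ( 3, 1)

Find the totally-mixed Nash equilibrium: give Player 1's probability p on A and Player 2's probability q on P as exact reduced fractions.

P1 mixes 2/5 on A; P2 mixes 3/7 on P

P1 indiff ⇒ q·2+(1-q)·6 = q·6+(1-q)·3 ⇒ q(-4) = (1-q)(-3) ⇒ q = 3/7
P2 indiff ⇒ p·1+(1-p)·3 = p·4+(1-p)·1 ⇒ p(-3) = (1-p)(-2) ⇒ p = 2/5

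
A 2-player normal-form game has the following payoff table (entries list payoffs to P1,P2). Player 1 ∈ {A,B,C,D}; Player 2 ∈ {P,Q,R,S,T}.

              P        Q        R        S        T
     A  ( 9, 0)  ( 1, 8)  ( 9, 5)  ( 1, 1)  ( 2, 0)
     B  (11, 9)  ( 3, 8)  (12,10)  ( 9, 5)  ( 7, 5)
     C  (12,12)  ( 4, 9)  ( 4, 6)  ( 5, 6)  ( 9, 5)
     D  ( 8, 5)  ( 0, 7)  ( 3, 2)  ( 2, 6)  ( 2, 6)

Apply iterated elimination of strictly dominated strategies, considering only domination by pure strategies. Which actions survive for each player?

P1 drop A (B beats it: P:11>9 Q:3>1 R:12>9 S:9>1 T:7>2)
P1 drop D (B beats it: P:11>8 Q:3>0 R:12>3 S:9>2 T:7>2)
P2 drop Q (P beats it: B:9>8 C:12>9)
P2 drop S (P beats it: B:9>5 C:12>6)
P2 drop T (P beats it: B:9>5 C:12>5)
P1→{B,C} P2→{P,R}

Survivors P1:{B,C} P2:{P,R}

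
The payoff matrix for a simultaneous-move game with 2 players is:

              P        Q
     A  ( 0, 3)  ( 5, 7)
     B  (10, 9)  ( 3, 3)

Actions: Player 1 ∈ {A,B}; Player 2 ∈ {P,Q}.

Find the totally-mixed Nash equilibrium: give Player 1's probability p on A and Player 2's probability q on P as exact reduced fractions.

(p,q) = (3/5, 1/6)

P1 indiff ⇒ q·0+(1-q)·5 = q·10+(1-q)·3 ⇒ q(-10) = (1-q)(-2) ⇒ q = 1/6
P2 indiff ⇒ p·3+(1-p)·9 = p·7+(1-p)·3 ⇒ p(-4) = (1-p)(-6) ⇒ p = 3/5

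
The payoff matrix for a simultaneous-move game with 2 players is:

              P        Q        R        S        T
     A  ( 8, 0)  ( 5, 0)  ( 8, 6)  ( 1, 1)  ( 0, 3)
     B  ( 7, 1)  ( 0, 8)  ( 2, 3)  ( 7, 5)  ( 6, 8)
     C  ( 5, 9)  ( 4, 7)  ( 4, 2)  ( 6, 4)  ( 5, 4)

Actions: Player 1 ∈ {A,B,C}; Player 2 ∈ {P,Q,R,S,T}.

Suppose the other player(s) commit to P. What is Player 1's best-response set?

u_1(A vs P) = 8
u_1(B vs P) = 7
u_1(C vs P) = 5
max payoff 8 at {A}

argmax u_1 = {A}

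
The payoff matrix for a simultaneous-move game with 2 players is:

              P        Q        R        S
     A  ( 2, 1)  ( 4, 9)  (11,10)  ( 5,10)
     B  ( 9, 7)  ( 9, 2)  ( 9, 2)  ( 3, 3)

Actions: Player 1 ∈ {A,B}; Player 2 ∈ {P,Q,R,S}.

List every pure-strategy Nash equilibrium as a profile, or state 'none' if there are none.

NE set: (A,R), (A,S), (B,P)

(A,P): not NE [P1→B gives 9>2; P2→S gives 10>1]
(A,Q): not NE [P1→B gives 9>4; P2→S gives 10>9]
(A,R): NE
(A,S): NE
(B,P): NE
(B,Q): not NE [P2→P gives 7>2]
(B,R): not NE [P1→A gives 11>9; P2→P gives 7>2]
(B,S): not NE [P1→A gives 5>3; P2→P gives 7>3]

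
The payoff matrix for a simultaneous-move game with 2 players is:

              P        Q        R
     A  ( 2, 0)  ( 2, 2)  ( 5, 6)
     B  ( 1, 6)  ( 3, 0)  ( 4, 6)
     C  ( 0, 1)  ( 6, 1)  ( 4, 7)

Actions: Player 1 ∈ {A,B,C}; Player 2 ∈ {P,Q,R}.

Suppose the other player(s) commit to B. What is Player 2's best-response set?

BR_2 = {P,R}

u_2(P vs B) = 6
u_2(Q vs B) = 0
u_2(R vs B) = 6
max payoff 6 at {P,R}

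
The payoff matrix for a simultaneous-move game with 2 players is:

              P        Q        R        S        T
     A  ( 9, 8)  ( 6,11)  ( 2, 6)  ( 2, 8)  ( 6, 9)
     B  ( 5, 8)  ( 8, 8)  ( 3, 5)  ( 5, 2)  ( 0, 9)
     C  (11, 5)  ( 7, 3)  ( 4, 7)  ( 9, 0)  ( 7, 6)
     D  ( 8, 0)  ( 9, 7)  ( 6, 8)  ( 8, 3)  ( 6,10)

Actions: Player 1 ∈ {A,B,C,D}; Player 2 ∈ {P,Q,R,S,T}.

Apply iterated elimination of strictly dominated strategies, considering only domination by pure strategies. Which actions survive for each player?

P1 drop A (C beats it: P:11>9 Q:7>6 R:4>2 S:9>2 T:7>6)
P1 drop B (D beats it: P:8>5 Q:9>8 R:6>3 S:8>5 T:6>0)
P2 drop P (R beats it: C:7>5 D:8>0)
P2 drop Q (R beats it: C:7>3 D:8>7)
P2 drop S (R beats it: C:7>0 D:8>3)
P1→{C,D} P2→{R,T}

Survivors P1:{C,D} P2:{R,T}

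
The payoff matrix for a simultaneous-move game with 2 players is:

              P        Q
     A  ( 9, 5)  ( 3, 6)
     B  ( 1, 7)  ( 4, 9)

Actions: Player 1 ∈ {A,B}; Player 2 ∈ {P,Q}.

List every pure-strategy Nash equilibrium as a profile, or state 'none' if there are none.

PSNE = {(B,Q)}

(A,P): not NE [P2→Q gives 6>5]
(A,Q): not NE [P1→B gives 4>3]
(B,P): not NE [P1→A gives 9>1; P2→Q gives 9>7]
(B,Q): NE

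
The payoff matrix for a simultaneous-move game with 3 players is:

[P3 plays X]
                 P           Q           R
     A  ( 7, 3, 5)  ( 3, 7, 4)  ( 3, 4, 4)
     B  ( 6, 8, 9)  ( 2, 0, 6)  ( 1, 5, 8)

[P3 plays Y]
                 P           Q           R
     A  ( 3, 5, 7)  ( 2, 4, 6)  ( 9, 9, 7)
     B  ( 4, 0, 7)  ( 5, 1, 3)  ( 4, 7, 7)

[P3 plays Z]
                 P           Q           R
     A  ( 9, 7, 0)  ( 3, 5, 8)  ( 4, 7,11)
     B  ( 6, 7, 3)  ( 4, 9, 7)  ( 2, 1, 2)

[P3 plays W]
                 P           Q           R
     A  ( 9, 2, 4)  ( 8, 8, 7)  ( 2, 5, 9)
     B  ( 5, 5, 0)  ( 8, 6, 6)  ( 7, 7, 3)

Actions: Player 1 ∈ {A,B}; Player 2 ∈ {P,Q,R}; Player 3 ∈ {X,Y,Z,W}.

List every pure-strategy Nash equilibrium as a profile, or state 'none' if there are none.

Nash profiles: (A,R,Z), (B,Q,Z)

(A,P,X): not NE [P2→Q gives 7>3; P3→Y gives 7>5]
(A,P,Y): not NE [P1→B gives 4>3; P2→R gives 9>5]
(A,P,Z): not NE [P3→Y gives 7>0]
(A,P,W): not NE [P2→Q gives 8>2; P3→Y gives 7>4]
(A,Q,X): not NE [P3→Z gives 8>4]
(A,Q,Y): not NE [P1→B gives 5>2; P2→R gives 9>4; P3→Z gives 8>6]
(A,Q,Z): not NE [P1→B gives 4>3; P2→R gives 7>5]
(A,Q,W): not NE [P3→Z gives 8>7]
(A,R,X): not NE [P2→Q gives 7>4; P3→Z gives 11>4]
(A,R,Y): not NE [P3→Z gives 11>7]
(A,R,Z): NE
(A,R,W): not NE [P1→B gives 7>2; P2→Q gives 8>5; P3→Z gives 11>9]
(B,P,X): not NE [P1→A gives 7>6]
(B,P,Y): not NE [P2→R gives 7>0; P3→X gives 9>7]
(B,P,Z): not NE [P1→A gives 9>6; P2→Q gives 9>7; P3→X gives 9>3]
(B,P,W): not NE [P1→A gives 9>5; P2→R gives 7>5; P3→X gives 9>0]
(B,Q,X): not NE [P1→A gives 3>2; P2→P gives 8>0; P3→Z gives 7>6]
(B,Q,Y): not NE [P2→R gives 7>1; P3→Z gives 7>3]
(B,Q,Z): NE
(B,Q,W): not NE [P2→R gives 7>6; P3→Z gives 7>6]
(B,R,X): not NE [P1→A gives 3>1; P2→P gives 8>5]
(B,R,Y): not NE [P1→A gives 9>4; P3→X gives 8>7]
(B,R,Z): not NE [P1→A gives 4>2; P2→Q gives 9>1; P3→X gives 8>2]
(B,R,W): not NE [P3→X gives 8>3]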